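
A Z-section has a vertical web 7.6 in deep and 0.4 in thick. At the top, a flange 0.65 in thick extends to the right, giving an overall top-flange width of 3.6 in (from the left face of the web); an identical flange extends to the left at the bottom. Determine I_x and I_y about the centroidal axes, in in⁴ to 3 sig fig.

I_x ≈ 65.0 in⁴, I_y ≈ 17.1 in⁴

Split into non-overlapping primitives; take the origin at the lower-left of the bounding box.
Web: 0.4 × 7.6, A = 3.04 in², y = 3.8 in, Ī = 14.633 in⁴.
Top flange (beyond web): 3.2 × 0.65, A = 2.08 in², y = 7.275 in, Ī = 0.073233 in⁴.
Bottom flange (beyond web): 3.2 × 0.65, A = 2.08 in², y = 0.325 in, Ī = 0.073233 in⁴.
Centroid: ȳ = ΣA·y / ΣA = 3.8 in.
Transfer each piece to the centroidal x-axis using Ī + A·d² with d = y − 3.8:
  web: d = 0 in → contributes +14.633 in⁴
  top flange (beyond web): d = 3.475 in → contributes +25.191 in⁴
  bottom flange (beyond web): d = -3.475 in → contributes +25.191 in⁴
Total I = 65.014 in⁴.
For the y-axis: x̄ = 3.4 in.
Repeating about the centroidal y-axis gives I_y = 17.069 in⁴.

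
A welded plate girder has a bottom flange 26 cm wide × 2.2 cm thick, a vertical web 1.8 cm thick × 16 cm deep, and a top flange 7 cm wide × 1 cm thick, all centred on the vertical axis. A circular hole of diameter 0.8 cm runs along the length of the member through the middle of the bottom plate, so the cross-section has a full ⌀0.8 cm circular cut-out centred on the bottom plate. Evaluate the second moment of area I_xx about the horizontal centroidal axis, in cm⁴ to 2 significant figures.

I_xx ≈ 3600 cm⁴

Treat the section as a set of non-overlapping primitives; coordinates are from the bounding-box lower-left.
Bottom plate: 26 × 2.2, A = 57.2 cm², y = 1.1 cm, Ī = 23.07 cm⁴.
Web plate: 1.8 × 16, A = 28.8 cm², y = 10.2 cm, Ī = 614.4 cm⁴.
Top plate: 7 × 1, A = 7 cm², y = 18.7 cm, Ī = 0.5833 cm⁴.
Hole (subtracted): ⌀0.8, A = 0.5027 cm², y = 1.1 cm, Ī = 0.02011 cm⁴.
Centroid: ȳ = ΣA·y / ΣA = 5.265 cm.
Transfer each piece to the horizontal centroidal axis using Ī + A·d² with d = y − 5.265:
  bottom plate: d = -4.165 cm → contributes +1 015 cm⁴
  web plate: d = 4.935 cm → contributes +1 316 cm⁴
  top plate: d = 13.43 cm → contributes +1 264 cm⁴
  hole: d = -4.165 cm → contributes −8.741 cm⁴
Total I = 3 586 cm⁴.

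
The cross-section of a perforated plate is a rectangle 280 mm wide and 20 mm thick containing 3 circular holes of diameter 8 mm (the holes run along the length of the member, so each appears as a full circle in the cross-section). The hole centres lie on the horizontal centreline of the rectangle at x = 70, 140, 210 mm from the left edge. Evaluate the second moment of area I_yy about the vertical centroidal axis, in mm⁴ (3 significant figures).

Decompose the section into non-overlapping parts with the origin at the bottom-left of its bounding rectangle.
Plate: 280 × 20, A = 5 600 mm², x = 140 mm, Ī = 36 586 667 mm⁴.
Hole 1 (subtracted): ⌀8, A = 50.265 mm², x = 70 mm, Ī = 201.06 mm⁴.
Hole 2 (subtracted): ⌀8, A = 50.265 mm², x = 140 mm, Ī = 201.06 mm⁴.
Hole 3 (subtracted): ⌀8, A = 50.265 mm², x = 210 mm, Ī = 201.06 mm⁴.
By symmetry the centroid is at mid-width, x̄ = 140 mm.
Transfer each piece to the vertical centroidal axis using Ī + A·d² with d = x − 140:
  plate: d = 0 mm → contributes +36 586 667 mm⁴
  hole 1: d = -70 mm → contributes −246 502 mm⁴
  hole 2: d = 0 mm → contributes −201.06 mm⁴
  hole 3: d = 70 mm → contributes −246 502 mm⁴
Total I = 36 093 462 mm⁴.

I_yy ≈ 3.61 × 10⁷ mm⁴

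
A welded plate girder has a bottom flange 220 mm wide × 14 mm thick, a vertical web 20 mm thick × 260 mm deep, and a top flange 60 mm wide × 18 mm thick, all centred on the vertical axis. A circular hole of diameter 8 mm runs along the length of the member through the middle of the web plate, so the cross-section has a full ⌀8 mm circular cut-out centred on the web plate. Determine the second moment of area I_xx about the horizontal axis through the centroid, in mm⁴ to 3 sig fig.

I_xx ≈ 1.00 × 10⁸ mm⁴

Split into non-overlapping primitives; take the origin at the lower-left of the bounding box.
Bottom plate: 220 × 14, A = 3 080 mm², y = 7 mm, Ī = 50 307 mm⁴.
Web plate: 20 × 260, A = 5 200 mm², y = 144 mm, Ī = 29 293 333 mm⁴.
Top plate: 60 × 18, A = 1 080 mm², y = 283 mm, Ī = 29 160 mm⁴.
Hole (subtracted): ⌀8, A = 50.265 mm², y = 144 mm, Ī = 201.06 mm⁴.
Centroid: ȳ = ΣA·y / ΣA = 114.8 mm.
Transfer each piece to the horizontal axis through the centroid using Ī + A·d² with d = y − 114.8:
  bottom plate: d = -107.8 mm → contributes +35 842 797 mm⁴
  web plate: d = 29.2 mm → contributes +33 726 923 mm⁴
  top plate: d = 168.2 mm → contributes +30 583 533 mm⁴
  hole: d = 29.2 mm → contributes −43 058 mm⁴
Total I = 100 110 195 mm⁴.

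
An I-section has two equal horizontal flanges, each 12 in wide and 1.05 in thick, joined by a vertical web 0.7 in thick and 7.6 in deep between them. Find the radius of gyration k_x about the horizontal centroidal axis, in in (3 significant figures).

Break the section into simple shapes (no overlaps), measuring from the bottom-left corner of the bounding box.
Bottom flange: 12 × 1.05, A = 12.6 in², y = 0.525 in, Ī = 1.1576 in⁴.
Web: 0.7 × 7.6, A = 5.32 in², y = 4.85 in, Ī = 25.607 in⁴.
Top flange: 12 × 1.05, A = 12.6 in², y = 9.175 in, Ī = 1.1576 in⁴.
By symmetry the centroid is at mid-height, ȳ = 4.85 in.
Transfer each piece to the horizontal centroidal axis using Ī + A·d² with d = y − 4.85:
  bottom flange: d = -4.325 in → contributes +236.85 in⁴
  web: d = 0 in → contributes +25.607 in⁴
  top flange: d = 4.325 in → contributes +236.85 in⁴
Total I = 499.3 in⁴.
Radius of gyration: k = √(I/A) = √(499.3 / 30.52) = 4.0447 in.

k_x ≈ 4.04 in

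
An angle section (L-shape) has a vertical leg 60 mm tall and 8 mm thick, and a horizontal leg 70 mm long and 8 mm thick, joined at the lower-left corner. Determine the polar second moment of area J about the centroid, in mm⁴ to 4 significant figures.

J ≈ 7.718 × 10⁵ mm⁴

Treat the section as a set of non-overlapping primitives; coordinates are from the bounding-box lower-left.
Vertical leg: 8 × 60, A = 480 mm², y = 30 mm, Ī = 144 000 mm⁴.
Horizontal leg (remainder): 62 × 8, A = 496 mm², y = 4 mm, Ī = 2645.33 mm⁴.
Centroid: ȳ = ΣA·y / ΣA = 16.7869 mm.
Transfer each piece to the centroidal x-axis using Ī + A·d² with d = y − 16.7869:
  vertical leg: d = 13.2131 mm → contributes +227 801 mm⁴
  horizontal leg (remainder): d = -12.7869 mm → contributes +83743.5 mm⁴
Total I = 311 545 mm⁴.
For the y-axis: x̄ = 21.7869 mm.
Repeating about the centroidal y-axis gives I_y = 460 265 mm⁴.
Polar second moment: J = I_x + I_y = 771 810 mm⁴.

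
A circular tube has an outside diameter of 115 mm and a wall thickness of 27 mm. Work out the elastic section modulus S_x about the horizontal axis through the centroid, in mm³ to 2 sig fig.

S_x ≈ 1.4 × 10⁵ mm³

Break the section into simple shapes (no overlaps), measuring from the bottom-left corner of the bounding box.
Outer circle: ⌀115, A = 10 387 mm², y = 57.5 mm, Ī = 8 585 414 mm⁴.
Bore (subtracted): ⌀61, A = 2 922 mm², y = 57.5 mm, Ī = 679 656 mm⁴.
By symmetry the centroid is at mid-height, ȳ = 57.5 mm.
All pieces are centred on the horizontal axis through the centroid, so I = ΣĪ (holes subtracted) = 7 905 758 mm⁴.
Extreme fibre distance c = 57.5 mm; S = I/c = 137 491 mm³.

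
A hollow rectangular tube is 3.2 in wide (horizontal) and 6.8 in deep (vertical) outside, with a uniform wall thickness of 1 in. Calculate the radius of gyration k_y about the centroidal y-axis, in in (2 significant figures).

Split into non-overlapping primitives; take the origin at the lower-left of the bounding box.
Outer rectangle: 3.2 × 6.8, A = 21.76 in², x = 1.6 in, Ī = 18.57 in⁴.
Inner void (subtracted): 1.2 × 4.8, A = 5.76 in², x = 1.6 in, Ī = 0.6912 in⁴.
By symmetry the centroid is at mid-width, x̄ = 1.6 in.
All pieces are centred on the centroidal y-axis, so I = ΣĪ (holes subtracted) = 17.88 in⁴.
Radius of gyration: k = √(I/A) = √(17.88 / 16) = 1.057 in.

k_y ≈ 1.1 in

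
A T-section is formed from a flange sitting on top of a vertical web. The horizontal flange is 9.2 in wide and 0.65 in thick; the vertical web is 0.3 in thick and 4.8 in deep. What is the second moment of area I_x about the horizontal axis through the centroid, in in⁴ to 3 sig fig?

Break the section into simple shapes (no overlaps), measuring from the bottom-left corner of the bounding box.
Flange: 9.2 × 0.65, A = 5.98 in², y = 5.125 in, Ī = 0.21055 in⁴.
Web: 0.3 × 4.8, A = 1.44 in², y = 2.4 in, Ī = 2.7648 in⁴.
Centroid: ȳ = ΣA·y / ΣA = 4.5962 in.
Transfer each piece to the horizontal axis through the centroid using Ī + A·d² with d = y − 4.5962:
  flange: d = 0.52884 in → contributes +1.883 in⁴
  web: d = -2.1962 in → contributes +9.7101 in⁴
Total I = 11.593 in⁴.

I_x ≈ 11.6 in⁴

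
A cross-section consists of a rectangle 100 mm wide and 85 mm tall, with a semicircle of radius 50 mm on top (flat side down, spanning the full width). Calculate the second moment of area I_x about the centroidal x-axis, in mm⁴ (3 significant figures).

I_x ≈ 1.67 × 10⁷ mm⁴

Treat the section as a set of non-overlapping primitives; coordinates are from the bounding-box lower-left.
Rectangular body: 100 × 85, A = 8 500 mm², y = 42.5 mm, Ī = 5 117 708 mm⁴.
Semicircular cap: semicircle r = 50, A = 3 927 mm², y = 106.22 mm, Ī = 685 981 mm⁴.
Centroid: ȳ = ΣA·y / ΣA = 62.636 mm.
Transfer each piece to the centroidal x-axis using Ī + A·d² with d = y − 62.636:
  rectangular body: d = -20.136 mm → contributes +8 564 121 mm⁴
  semicircular cap: d = 43.585 mm → contributes +8 145 766 mm⁴
Total I = 16 709 887 mm⁴.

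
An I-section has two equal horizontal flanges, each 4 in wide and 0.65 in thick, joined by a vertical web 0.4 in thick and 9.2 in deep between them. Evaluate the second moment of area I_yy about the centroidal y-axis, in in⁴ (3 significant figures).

I_yy ≈ 6.98 in⁴

Break the section into simple shapes (no overlaps), measuring from the bottom-left corner of the bounding box.
Bottom flange: 4 × 0.65, A = 2.6 in², x = 2 in, Ī = 3.4667 in⁴.
Web: 0.4 × 9.2, A = 3.68 in², x = 2 in, Ī = 0.049067 in⁴.
Top flange: 4 × 0.65, A = 2.6 in², x = 2 in, Ī = 3.4667 in⁴.
By symmetry the centroid is at mid-width, x̄ = 2 in.
All pieces are centred on the centroidal y-axis, so I = ΣĪ = 6.9824 in⁴.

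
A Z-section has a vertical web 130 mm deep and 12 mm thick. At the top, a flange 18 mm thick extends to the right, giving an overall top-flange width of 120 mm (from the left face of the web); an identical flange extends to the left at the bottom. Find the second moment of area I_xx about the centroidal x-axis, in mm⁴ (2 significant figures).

Treat the section as a set of non-overlapping primitives; coordinates are from the bounding-box lower-left.
Web: 12 × 130, A = 1 560 mm², y = 65 mm, Ī = 2 197 000 mm⁴.
Top flange (beyond web): 108 × 18, A = 1 944 mm², y = 121 mm, Ī = 52 488 mm⁴.
Bottom flange (beyond web): 108 × 18, A = 1 944 mm², y = 9 mm, Ī = 52 488 mm⁴.
Centroid: ȳ = ΣA·y / ΣA = 65 mm.
Transfer each piece to the centroidal x-axis using Ī + A·d² with d = y − 65:
  web: d = 0 mm → contributes +2 197 000 mm⁴
  top flange (beyond web): d = 56 mm → contributes +6 148 872 mm⁴
  bottom flange (beyond web): d = -56 mm → contributes +6 148 872 mm⁴
Total I = 14 494 744 mm⁴.

I_xx ≈ 1.4 × 10⁷ mm⁴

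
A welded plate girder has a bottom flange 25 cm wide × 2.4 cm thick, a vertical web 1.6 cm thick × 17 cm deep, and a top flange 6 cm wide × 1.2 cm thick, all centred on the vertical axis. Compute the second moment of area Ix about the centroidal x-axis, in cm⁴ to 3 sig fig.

Ix ≈ 4100 cm⁴

Treat the section as a set of non-overlapping primitives; coordinates are from the bounding-box lower-left.
Bottom plate: 25 × 2.4, A = 60 cm², y = 1.2 cm, Ī = 28.8 cm⁴.
Web plate: 1.6 × 17, A = 27.2 cm², y = 10.9 cm, Ī = 655.07 cm⁴.
Top plate: 6 × 1.2, A = 7.2 cm², y = 20 cm, Ī = 0.864 cm⁴.
Centroid: ȳ = ΣA·y / ΣA = 5.4288 cm.
Transfer each piece to the centroidal x-axis using Ī + A·d² with d = y − 5.4288:
  bottom plate: d = -4.2288 cm → contributes +1101.8 cm⁴
  web plate: d = 5.4712 cm → contributes +1469.3 cm⁴
  top plate: d = 14.571 cm → contributes +1529.6 cm⁴
Total I = 4100.6 cm⁴.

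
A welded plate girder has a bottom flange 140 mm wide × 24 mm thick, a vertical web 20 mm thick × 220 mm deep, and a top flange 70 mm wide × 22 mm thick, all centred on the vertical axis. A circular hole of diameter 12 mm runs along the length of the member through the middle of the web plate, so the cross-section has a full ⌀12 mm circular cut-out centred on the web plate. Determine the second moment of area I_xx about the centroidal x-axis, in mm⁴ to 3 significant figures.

Split into non-overlapping primitives; take the origin at the lower-left of the bounding box.
Bottom plate: 140 × 24, A = 3 360 mm², y = 12 mm, Ī = 161 280 mm⁴.
Web plate: 20 × 220, A = 4 400 mm², y = 134 mm, Ī = 17 746 667 mm⁴.
Top plate: 70 × 22, A = 1 540 mm², y = 255 mm, Ī = 62 113 mm⁴.
Hole (subtracted): ⌀12, A = 113.1 mm², y = 134 mm, Ī = 1017.9 mm⁴.
Centroid: ȳ = ΣA·y / ΣA = 109.66 mm.
Transfer each piece to the centroidal x-axis using Ī + A·d² with d = y − 109.66:
  bottom plate: d = -97.663 mm → contributes +32 209 285 mm⁴
  web plate: d = 24.337 mm → contributes +20 352 702 mm⁴
  top plate: d = 145.34 mm → contributes +32 591 212 mm⁴
  hole: d = 24.337 mm → contributes −68 003 mm⁴
Total I = 85 085 196 mm⁴.

I_xx ≈ 8.51 × 10⁷ mm⁴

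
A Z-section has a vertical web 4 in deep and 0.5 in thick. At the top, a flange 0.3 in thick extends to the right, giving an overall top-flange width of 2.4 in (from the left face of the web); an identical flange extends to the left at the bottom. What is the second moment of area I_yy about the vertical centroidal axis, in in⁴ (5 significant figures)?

Break the section into simple shapes (no overlaps), measuring from the bottom-left corner of the bounding box.
Web: 0.5 × 4, A = 2 in², x = 2.15 in, Ī = 0.04166667 in⁴.
Top flange (beyond web): 1.9 × 0.3, A = 0.57 in², x = 3.35 in, Ī = 0.171475 in⁴.
Bottom flange (beyond web): 1.9 × 0.3, A = 0.57 in², x = 0.95 in, Ī = 0.171475 in⁴.
Centroid: x̄ = ΣA·x / ΣA = 2.15 in.
Transfer each piece to the vertical centroidal axis using Ī + A·d² with d = x − 2.15:
  web: d = 0 in → contributes +0.04166667 in⁴
  top flange (beyond web): d = 1.2 in → contributes +0.992275 in⁴
  bottom flange (beyond web): d = -1.2 in → contributes +0.992275 in⁴
Total I = 2.026217 in⁴.

I_yy ≈ 2.0262 in⁴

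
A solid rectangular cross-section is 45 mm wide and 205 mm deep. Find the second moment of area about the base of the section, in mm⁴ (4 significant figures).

The section: 45 × 205, A = 9 225 mm², y = 102.5 mm, Ī = 32 306 719 mm⁴.
Transfer it to the bottom edge using Ī + A·d² with d = y − 0:
  the section: d = 102.5 mm → contributes +129 226 875 mm⁴
Total I = 129 226 875 mm⁴.

I_base ≈ 1.292 × 10⁸ mm⁴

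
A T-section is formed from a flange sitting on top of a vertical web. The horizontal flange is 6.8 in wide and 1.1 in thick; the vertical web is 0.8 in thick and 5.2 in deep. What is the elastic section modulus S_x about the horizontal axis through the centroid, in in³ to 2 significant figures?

S_x ≈ 7.9 in³

Break the section into simple shapes (no overlaps), measuring from the bottom-left corner of the bounding box.
Flange: 6.8 × 1.1, A = 7.48 in², y = 5.75 in, Ī = 0.7542 in⁴.
Web: 0.8 × 5.2, A = 4.16 in², y = 2.6 in, Ī = 9.374 in⁴.
Centroid: ȳ = ΣA·y / ΣA = 4.624 in.
Transfer each piece to the horizontal axis through the centroid using Ī + A·d² with d = y − 4.624:
  flange: d = 1.126 in → contributes +10.23 in⁴
  web: d = -2.024 in → contributes +26.42 in⁴
Total I = 36.65 in⁴.
Extreme fibre distance c = 4.624 in; S = I/c = 7.926 in³.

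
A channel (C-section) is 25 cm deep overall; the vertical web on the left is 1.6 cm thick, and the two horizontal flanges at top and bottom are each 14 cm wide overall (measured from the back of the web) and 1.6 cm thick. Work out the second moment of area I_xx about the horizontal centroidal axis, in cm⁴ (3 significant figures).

Split into non-overlapping primitives; take the origin at the lower-left of the bounding box.
Web: 1.6 × 25, A = 40 cm², y = 12.5 cm, Ī = 2083.3 cm⁴.
Top flange (beyond web): 12.4 × 1.6, A = 19.84 cm², y = 24.2 cm, Ī = 4.2325 cm⁴.
Bottom flange (beyond web): 12.4 × 1.6, A = 19.84 cm², y = 0.8 cm, Ī = 4.2325 cm⁴.
By symmetry the centroid is at mid-height, ȳ = 12.5 cm.
Transfer each piece to the horizontal centroidal axis using Ī + A·d² with d = y − 12.5:
  web: d = 0 cm → contributes +2083.3 cm⁴
  top flange (beyond web): d = 11.7 cm → contributes +2720.1 cm⁴
  bottom flange (beyond web): d = -11.7 cm → contributes +2720.1 cm⁴
Total I = 7523.6 cm⁴.

I_xx ≈ 7520 cm⁴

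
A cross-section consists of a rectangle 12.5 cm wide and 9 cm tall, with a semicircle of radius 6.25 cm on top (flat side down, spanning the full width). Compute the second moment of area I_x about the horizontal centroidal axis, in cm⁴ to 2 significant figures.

Split into non-overlapping primitives; take the origin at the lower-left of the bounding box.
Rectangular body: 12.5 × 9, A = 112.5 cm², y = 4.5 cm, Ī = 759.4 cm⁴.
Semicircular cap: semicircle r = 6.25, A = 61.36 cm², y = 11.65 cm, Ī = 167.5 cm⁴.
Centroid: ȳ = ΣA·y / ΣA = 7.024 cm.
Transfer each piece to the horizontal centroidal axis using Ī + A·d² with d = y − 7.024:
  rectangular body: d = -2.524 cm → contributes +1 476 cm⁴
  semicircular cap: d = 4.628 cm → contributes +1 482 cm⁴
Total I = 2 958 cm⁴.

I_x ≈ 3000 cm⁴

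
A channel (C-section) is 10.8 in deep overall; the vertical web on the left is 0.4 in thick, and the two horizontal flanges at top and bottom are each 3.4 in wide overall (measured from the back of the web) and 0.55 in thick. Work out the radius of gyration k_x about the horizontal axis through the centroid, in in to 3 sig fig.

Split into non-overlapping primitives; take the origin at the lower-left of the bounding box.
Web: 0.4 × 10.8, A = 4.32 in², y = 5.4 in, Ī = 41.99 in⁴.
Top flange (beyond web): 3 × 0.55, A = 1.65 in², y = 10.525 in, Ī = 0.041594 in⁴.
Bottom flange (beyond web): 3 × 0.55, A = 1.65 in², y = 0.275 in, Ī = 0.041594 in⁴.
By symmetry the centroid is at mid-height, ȳ = 5.4 in.
Transfer each piece to the horizontal axis through the centroid using Ī + A·d² with d = y − 5.4:
  web: d = 0 in → contributes +41.99 in⁴
  top flange (beyond web): d = 5.125 in → contributes +43.38 in⁴
  bottom flange (beyond web): d = -5.125 in → contributes +43.38 in⁴
Total I = 128.75 in⁴.
Radius of gyration: k = √(I/A) = √(128.75 / 7.62) = 4.1105 in.

k_x ≈ 4.11 in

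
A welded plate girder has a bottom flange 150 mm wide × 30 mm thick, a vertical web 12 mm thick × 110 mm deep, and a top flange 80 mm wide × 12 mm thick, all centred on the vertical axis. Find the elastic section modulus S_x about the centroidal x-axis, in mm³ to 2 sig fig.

Treat the section as a set of non-overlapping primitives; coordinates are from the bounding-box lower-left.
Bottom plate: 150 × 30, A = 4 500 mm², y = 15 mm, Ī = 337 500 mm⁴.
Web plate: 12 × 110, A = 1 320 mm², y = 85 mm, Ī = 1 331 000 mm⁴.
Top plate: 80 × 12, A = 960 mm², y = 146 mm, Ī = 11 520 mm⁴.
Centroid: ȳ = ΣA·y / ΣA = 47.18 mm.
Transfer each piece to the centroidal x-axis using Ī + A·d² with d = y − 47.18:
  bottom plate: d = -32.18 mm → contributes +4 996 614 mm⁴
  web plate: d = 37.82 mm → contributes +3 219 366 mm⁴
  top plate: d = 98.82 mm → contributes +9 386 868 mm⁴
Total I = 17 602 848 mm⁴.
Extreme fibre distance c = 104.8 mm; S = I/c = 167 929 mm³.

S_x ≈ 1.7 × 10⁵ mm³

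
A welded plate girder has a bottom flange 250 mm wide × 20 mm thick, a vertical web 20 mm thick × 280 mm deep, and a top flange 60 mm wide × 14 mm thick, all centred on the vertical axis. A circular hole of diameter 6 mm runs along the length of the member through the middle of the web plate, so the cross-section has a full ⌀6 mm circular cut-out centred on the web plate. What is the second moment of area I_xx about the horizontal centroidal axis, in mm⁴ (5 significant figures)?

Decompose the section into non-overlapping parts with the origin at the bottom-left of its bounding rectangle.
Bottom plate: 250 × 20, A = 5 000 mm², y = 10 mm, Ī = 166666.7 mm⁴.
Web plate: 20 × 280, A = 5 600 mm², y = 160 mm, Ī = 36 586 667 mm⁴.
Top plate: 60 × 14, A = 840 mm², y = 307 mm, Ī = 13 720 mm⁴.
Hole (subtracted): ⌀6, A = 28.27433 mm², y = 160 mm, Ī = 63.61725 mm⁴.
Centroid: ȳ = ΣA·y / ΣA = 105.0986 mm.
Transfer each piece to the horizontal centroidal axis using Ī + A·d² with d = y − 105.0986:
  bottom plate: d = -95.09858 mm → contributes +45 385 362 mm⁴
  web plate: d = 54.90142 mm → contributes +53 465 999 mm⁴
  top plate: d = 201.9014 mm → contributes +34 255 636 mm⁴
  hole: d = 54.90142 mm → contributes −85287.17 mm⁴
Total I = 133 021 709 mm⁴.

I_xx ≈ 1.3302 × 10⁸ mm⁴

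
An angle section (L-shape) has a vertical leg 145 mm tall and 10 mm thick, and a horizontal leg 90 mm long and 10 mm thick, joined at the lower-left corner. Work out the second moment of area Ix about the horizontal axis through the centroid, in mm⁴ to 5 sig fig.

Split into non-overlapping primitives; take the origin at the lower-left of the bounding box.
Vertical leg: 10 × 145, A = 1 450 mm², y = 72.5 mm, Ī = 2 540 521 mm⁴.
Horizontal leg (remainder): 80 × 10, A = 800 mm², y = 5 mm, Ī = 6666.667 mm⁴.
Centroid: ȳ = ΣA·y / ΣA = 48.5 mm.
Transfer each piece to the horizontal axis through the centroid using Ī + A·d² with d = y − 48.5:
  vertical leg: d = 24 mm → contributes +3 375 721 mm⁴
  horizontal leg (remainder): d = -43.5 mm → contributes +1 520 467 mm⁴
Total I = 4 896 188 mm⁴.

Ix ≈ 4.8962 × 10⁶ mm⁴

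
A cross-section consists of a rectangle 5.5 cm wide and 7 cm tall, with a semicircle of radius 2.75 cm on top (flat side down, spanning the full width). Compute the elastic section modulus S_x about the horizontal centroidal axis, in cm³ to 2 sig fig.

Split into non-overlapping primitives; take the origin at the lower-left of the bounding box.
Rectangular body: 5.5 × 7, A = 38.5 cm², y = 3.5 cm, Ī = 157.2 cm⁴.
Semicircular cap: semicircle r = 2.75, A = 11.88 cm², y = 8.167 cm, Ī = 6.277 cm⁴.
Centroid: ȳ = ΣA·y / ΣA = 4.6 cm.
Transfer each piece to the horizontal centroidal axis using Ī + A·d² with d = y − 4.6:
  rectangular body: d = -1.1 cm → contributes +203.8 cm⁴
  semicircular cap: d = 3.567 cm → contributes +157.4 cm⁴
Total I = 361.2 cm⁴.
Extreme fibre distance c = 5.15 cm; S = I/c = 70.15 cm³.

S_x ≈ 70 cm³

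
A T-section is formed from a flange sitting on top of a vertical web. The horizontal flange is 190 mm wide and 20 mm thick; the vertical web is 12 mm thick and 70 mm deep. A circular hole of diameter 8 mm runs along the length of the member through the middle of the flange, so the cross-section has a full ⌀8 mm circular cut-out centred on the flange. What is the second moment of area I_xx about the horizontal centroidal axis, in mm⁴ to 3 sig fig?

I_xx ≈ 1.86 × 10⁶ mm⁴

Decompose the section into non-overlapping parts with the origin at the bottom-left of its bounding rectangle.
Flange: 190 × 20, A = 3 800 mm², y = 80 mm, Ī = 126 667 mm⁴.
Web: 12 × 70, A = 840 mm², y = 35 mm, Ī = 343 000 mm⁴.
Hole (subtracted): ⌀8, A = 50.265 mm², y = 80 mm, Ī = 201.06 mm⁴.
Centroid: ȳ = ΣA·y / ΣA = 71.764 mm.
Transfer each piece to the horizontal centroidal axis using Ī + A·d² with d = y − 71.764:
  flange: d = 8.2358 mm → contributes +384 413 mm⁴
  web: d = -36.764 mm → contributes +1 478 351 mm⁴
  hole: d = 8.2358 mm → contributes −3610.5 mm⁴
Total I = 1 859 153 mm⁴.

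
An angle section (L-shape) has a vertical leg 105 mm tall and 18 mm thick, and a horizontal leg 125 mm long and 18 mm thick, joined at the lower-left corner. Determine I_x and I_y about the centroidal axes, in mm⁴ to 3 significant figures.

Treat the section as a set of non-overlapping primitives; coordinates are from the bounding-box lower-left.
Vertical leg: 18 × 105, A = 1 890 mm², y = 52.5 mm, Ī = 1 736 438 mm⁴.
Horizontal leg (remainder): 107 × 18, A = 1 926 mm², y = 9 mm, Ī = 52 002 mm⁴.
Centroid: ȳ = ΣA·y / ΣA = 30.545 mm.
Transfer each piece to the centroidal x-axis using Ī + A·d² with d = y − 30.545:
  vertical leg: d = 21.955 mm → contributes +2 647 475 mm⁴
  horizontal leg (remainder): d = -21.545 mm → contributes +946 011 mm⁴
Total I = 3 593 485 mm⁴.
For the y-axis: x̄ = 40.545 mm.
Repeating about the centroidal y-axis gives I_y = 5 614 825 mm⁴.

I_x ≈ 3.59 × 10⁶ mm⁴, I_y ≈ 5.61 × 10⁶ mm⁴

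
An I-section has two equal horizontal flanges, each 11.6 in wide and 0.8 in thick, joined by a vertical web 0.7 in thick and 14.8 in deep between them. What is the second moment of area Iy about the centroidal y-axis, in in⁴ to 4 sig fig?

Iy ≈ 208.5 in⁴

Treat the section as a set of non-overlapping primitives; coordinates are from the bounding-box lower-left.
Bottom flange: 11.6 × 0.8, A = 9.28 in², x = 5.8 in, Ī = 104.06 in⁴.
Web: 0.7 × 14.8, A = 10.36 in², x = 5.8 in, Ī = 0.423033 in⁴.
Top flange: 11.6 × 0.8, A = 9.28 in², x = 5.8 in, Ī = 104.06 in⁴.
By symmetry the centroid is at mid-width, x̄ = 5.8 in.
All pieces are centred on the centroidal y-axis, so I = ΣĪ = 208.543 in⁴.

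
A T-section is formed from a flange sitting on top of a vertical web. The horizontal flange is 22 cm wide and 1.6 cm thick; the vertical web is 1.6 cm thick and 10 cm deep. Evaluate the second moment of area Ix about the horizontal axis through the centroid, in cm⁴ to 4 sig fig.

Ix ≈ 510.9 cm⁴

Decompose the section into non-overlapping parts with the origin at the bottom-left of its bounding rectangle.
Flange: 22 × 1.6, A = 35.2 cm², y = 10.8 cm, Ī = 7.50933 cm⁴.
Web: 1.6 × 10, A = 16 cm², y = 5 cm, Ī = 133.333 cm⁴.
Centroid: ȳ = ΣA·y / ΣA = 8.9875 cm.
Transfer each piece to the horizontal axis through the centroid using Ī + A·d² with d = y − 8.9875:
  flange: d = 1.8125 cm → contributes +123.147 cm⁴
  web: d = -3.9875 cm → contributes +387.736 cm⁴
Total I = 510.883 cm⁴.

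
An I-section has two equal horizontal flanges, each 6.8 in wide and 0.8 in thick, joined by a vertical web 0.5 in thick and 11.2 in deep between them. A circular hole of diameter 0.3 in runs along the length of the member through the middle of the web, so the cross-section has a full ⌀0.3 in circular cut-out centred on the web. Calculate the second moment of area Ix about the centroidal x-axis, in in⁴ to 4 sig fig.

Ix ≈ 450.8 in⁴

Split into non-overlapping primitives; take the origin at the lower-left of the bounding box.
Bottom flange: 6.8 × 0.8, A = 5.44 in², y = 0.4 in, Ī = 0.290133 in⁴.
Web: 0.5 × 11.2, A = 5.6 in², y = 6.4 in, Ī = 58.5387 in⁴.
Top flange: 6.8 × 0.8, A = 5.44 in², y = 12.4 in, Ī = 0.290133 in⁴.
Hole (subtracted): ⌀0.3, A = 0.0706858 in², y = 6.4 in, Ī = 0.000397608 in⁴.
By symmetry the centroid is at mid-height, ȳ = 6.4 in.
Transfer each piece to the centroidal x-axis using Ī + A·d² with d = y − 6.4:
  bottom flange: d = -6 in → contributes +196.13 in⁴
  web: d = 0 in → contributes +58.5387 in⁴
  top flange: d = 6 in → contributes +196.13 in⁴
  hole: d = 0 in → contributes −0.000397608 in⁴
Total I = 450.799 in⁴.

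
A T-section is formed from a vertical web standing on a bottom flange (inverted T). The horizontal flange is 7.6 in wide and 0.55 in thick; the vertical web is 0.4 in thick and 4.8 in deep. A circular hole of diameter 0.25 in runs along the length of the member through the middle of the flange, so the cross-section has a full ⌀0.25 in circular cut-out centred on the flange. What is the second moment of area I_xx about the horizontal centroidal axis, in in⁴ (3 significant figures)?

Treat the section as a set of non-overlapping primitives; coordinates are from the bounding-box lower-left.
Flange: 7.6 × 0.55, A = 4.18 in², y = 0.275 in, Ī = 0.10537 in⁴.
Web: 0.4 × 4.8, A = 1.92 in², y = 2.95 in, Ī = 3.6864 in⁴.
Hole (subtracted): ⌀0.25, A = 0.049087 in², y = 0.275 in, Ī = 0.00019175 in⁴.
Centroid: ȳ = ΣA·y / ΣA = 1.1238 in.
Transfer each piece to the horizontal centroidal axis using Ī + A·d² with d = y − 1.1238:
  flange: d = -0.8488 in → contributes +3.1169 in⁴
  web: d = 1.8262 in → contributes +10.09 in⁴
  hole: d = -0.8488 in → contributes −0.035557 in⁴
Total I = 13.171 in⁴.

I_xx ≈ 13.2 in⁴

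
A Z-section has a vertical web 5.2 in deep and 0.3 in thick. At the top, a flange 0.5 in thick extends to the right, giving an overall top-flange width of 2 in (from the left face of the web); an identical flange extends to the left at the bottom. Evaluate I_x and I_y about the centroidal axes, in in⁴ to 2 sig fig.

I_x ≈ 13 in⁴, I_y ≈ 2.1 in⁴

Treat the section as a set of non-overlapping primitives; coordinates are from the bounding-box lower-left.
Web: 0.3 × 5.2, A = 1.56 in², y = 2.6 in, Ī = 3.515 in⁴.
Top flange (beyond web): 1.7 × 0.5, A = 0.85 in², y = 4.95 in, Ī = 0.01771 in⁴.
Bottom flange (beyond web): 1.7 × 0.5, A = 0.85 in², y = 0.25 in, Ī = 0.01771 in⁴.
Centroid: ȳ = ΣA·y / ΣA = 2.6 in.
Transfer each piece to the centroidal x-axis using Ī + A·d² with d = y − 2.6:
  web: d = 0 in → contributes +3.515 in⁴
  top flange (beyond web): d = 2.35 in → contributes +4.712 in⁴
  bottom flange (beyond web): d = -2.35 in → contributes +4.712 in⁴
Total I = 12.94 in⁴.
For the y-axis: x̄ = 1.85 in.
Repeating about the centroidal y-axis gives I_y = 2.121 in⁴.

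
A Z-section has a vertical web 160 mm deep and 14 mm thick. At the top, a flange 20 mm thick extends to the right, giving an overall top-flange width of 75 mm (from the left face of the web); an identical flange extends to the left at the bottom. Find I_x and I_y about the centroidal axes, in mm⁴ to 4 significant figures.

I_x ≈ 1.682 × 10⁷ mm⁴, I_y ≈ 4.224 × 10⁶ mm⁴

Split into non-overlapping primitives; take the origin at the lower-left of the bounding box.
Web: 14 × 160, A = 2 240 mm², y = 80 mm, Ī = 4 778 667 mm⁴.
Top flange (beyond web): 61 × 20, A = 1 220 mm², y = 150 mm, Ī = 40666.7 mm⁴.
Bottom flange (beyond web): 61 × 20, A = 1 220 mm², y = 10 mm, Ī = 40666.7 mm⁴.
Centroid: ȳ = ΣA·y / ΣA = 80 mm.
Transfer each piece to the centroidal x-axis using Ī + A·d² with d = y − 80:
  web: d = 0 mm → contributes +4 778 667 mm⁴
  top flange (beyond web): d = 70 mm → contributes +6 018 667 mm⁴
  bottom flange (beyond web): d = -70 mm → contributes +6 018 667 mm⁴
Total I = 16 816 000 mm⁴.
For the y-axis: x̄ = 68 mm.
Repeating about the centroidal y-axis gives I_y = 4 224 440 mm⁴.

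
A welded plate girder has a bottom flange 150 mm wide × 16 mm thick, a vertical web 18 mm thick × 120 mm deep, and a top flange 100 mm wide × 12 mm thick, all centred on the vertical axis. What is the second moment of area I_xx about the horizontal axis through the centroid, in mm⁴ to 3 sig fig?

Split into non-overlapping primitives; take the origin at the lower-left of the bounding box.
Bottom plate: 150 × 16, A = 2 400 mm², y = 8 mm, Ī = 51 200 mm⁴.
Web plate: 18 × 120, A = 2 160 mm², y = 76 mm, Ī = 2 592 000 mm⁴.
Top plate: 100 × 12, A = 1 200 mm², y = 142 mm, Ī = 14 400 mm⁴.
Centroid: ȳ = ΣA·y / ΣA = 61.417 mm.
Transfer each piece to the horizontal axis through the centroid using Ī + A·d² with d = y − 61.417:
  bottom plate: d = -53.417 mm → contributes +6 899 217 mm⁴
  web plate: d = 14.583 mm → contributes +3 051 375 mm⁴
  top plate: d = 80.583 mm → contributes +7 806 808 mm⁴
Total I = 17 757 400 mm⁴.

I_xx ≈ 1.78 × 10⁷ mm⁴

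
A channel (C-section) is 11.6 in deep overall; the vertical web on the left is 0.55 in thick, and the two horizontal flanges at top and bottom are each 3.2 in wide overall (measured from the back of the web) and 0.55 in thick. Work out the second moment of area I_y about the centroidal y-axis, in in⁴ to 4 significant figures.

I_y ≈ 6.989 in⁴

Treat the section as a set of non-overlapping primitives; coordinates are from the bounding-box lower-left.
Web: 0.55 × 11.6, A = 6.38 in², x = 0.275 in, Ī = 0.160829 in⁴.
Top flange (beyond web): 2.65 × 0.55, A = 1.4575 in², x = 1.875 in, Ī = 0.852941 in⁴.
Bottom flange (beyond web): 2.65 × 0.55, A = 1.4575 in², x = 1.875 in, Ī = 0.852941 in⁴.
Centroid: x̄ = ΣA·x / ΣA = 0.776775 in.
Transfer each piece to the centroidal y-axis using Ī + A·d² with d = x − 0.776775:
  web: d = -0.501775 in → contributes +1.76717 in⁴
  top flange (beyond web): d = 1.09822 in → contributes +2.61083 in⁴
  bottom flange (beyond web): d = 1.09822 in → contributes +2.61083 in⁴
Total I = 6.98883 in⁴.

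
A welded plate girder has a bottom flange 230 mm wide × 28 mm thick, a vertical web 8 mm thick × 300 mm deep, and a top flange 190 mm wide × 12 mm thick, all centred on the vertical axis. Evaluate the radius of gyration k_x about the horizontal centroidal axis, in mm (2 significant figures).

k_x ≈ 140 mm

Decompose the section into non-overlapping parts with the origin at the bottom-left of its bounding rectangle.
Bottom plate: 230 × 28, A = 6 440 mm², y = 14 mm, Ī = 420 747 mm⁴.
Web plate: 8 × 300, A = 2 400 mm², y = 178 mm, Ī = 18 000 000 mm⁴.
Top plate: 190 × 12, A = 2 280 mm², y = 334 mm, Ī = 27 360 mm⁴.
Centroid: ȳ = ΣA·y / ΣA = 115 mm.
Transfer each piece to the horizontal centroidal axis using Ī + A·d² with d = y − 115:
  bottom plate: d = -101 mm → contributes +66 124 546 mm⁴
  web plate: d = 62.99 mm → contributes +27 523 425 mm⁴
  top plate: d = 219 mm → contributes +109 371 256 mm⁴
Total I = 203 019 226 mm⁴.
Radius of gyration: k = √(I/A) = √(203 019 226 / 11 120) = 135.1 mm.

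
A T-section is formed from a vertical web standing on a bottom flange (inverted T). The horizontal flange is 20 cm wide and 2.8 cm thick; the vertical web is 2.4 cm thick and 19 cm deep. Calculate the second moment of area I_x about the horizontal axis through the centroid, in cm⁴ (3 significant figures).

Treat the section as a set of non-overlapping primitives; coordinates are from the bounding-box lower-left.
Flange: 20 × 2.8, A = 56 cm², y = 1.4 cm, Ī = 36.587 cm⁴.
Web: 2.4 × 19, A = 45.6 cm², y = 12.3 cm, Ī = 1371.8 cm⁴.
Centroid: ȳ = ΣA·y / ΣA = 6.2921 cm.
Transfer each piece to the horizontal axis through the centroid using Ī + A·d² with d = y − 6.2921:
  flange: d = -4.8921 cm → contributes +1376.8 cm⁴
  web: d = 6.0079 cm → contributes +3017.7 cm⁴
Total I = 4394.5 cm⁴.

I_x ≈ 4390 cm⁴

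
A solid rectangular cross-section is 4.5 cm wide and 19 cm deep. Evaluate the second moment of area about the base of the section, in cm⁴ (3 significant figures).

The section: 4.5 × 19, A = 85.5 cm², y = 9.5 cm, Ī = 2572.1 cm⁴.
Transfer it to the base of the section using Ī + A·d² with d = y − 0:
  the section: d = 9.5 cm → contributes +10 289 cm⁴
Total I = 10 289 cm⁴.

I_base ≈ 1.03 × 10⁴ cm⁴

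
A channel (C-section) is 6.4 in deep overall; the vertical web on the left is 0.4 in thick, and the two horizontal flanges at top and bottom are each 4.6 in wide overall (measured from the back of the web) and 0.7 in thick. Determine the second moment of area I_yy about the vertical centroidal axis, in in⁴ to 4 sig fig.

Break the section into simple shapes (no overlaps), measuring from the bottom-left corner of the bounding box.
Web: 0.4 × 6.4, A = 2.56 in², x = 0.2 in, Ī = 0.0341333 in⁴.
Top flange (beyond web): 4.2 × 0.7, A = 2.94 in², x = 2.5 in, Ī = 4.3218 in⁴.
Bottom flange (beyond web): 4.2 × 0.7, A = 2.94 in², x = 2.5 in, Ī = 4.3218 in⁴.
Centroid: x̄ = ΣA·x / ΣA = 1.80237 in.
Transfer each piece to the vertical centroidal axis using Ī + A·d² with d = x − 1.80237:
  web: d = -1.60237 in → contributes +6.60716 in⁴
  top flange (beyond web): d = 0.69763 in → contributes +5.75266 in⁴
  bottom flange (beyond web): d = 0.69763 in → contributes +5.75266 in⁴
Total I = 18.1125 in⁴.

I_yy ≈ 18.11 in⁴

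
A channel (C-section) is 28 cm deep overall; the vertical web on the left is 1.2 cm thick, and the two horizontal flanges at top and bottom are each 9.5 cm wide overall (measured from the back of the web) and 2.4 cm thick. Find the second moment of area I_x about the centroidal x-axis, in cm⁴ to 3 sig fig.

I_x ≈ 8740 cm⁴

Treat the section as a set of non-overlapping primitives; coordinates are from the bounding-box lower-left.
Web: 1.2 × 28, A = 33.6 cm², y = 14 cm, Ī = 2195.2 cm⁴.
Top flange (beyond web): 8.3 × 2.4, A = 19.92 cm², y = 26.8 cm, Ī = 9.5616 cm⁴.
Bottom flange (beyond web): 8.3 × 2.4, A = 19.92 cm², y = 1.2 cm, Ī = 9.5616 cm⁴.
By symmetry the centroid is at mid-height, ȳ = 14 cm.
Transfer each piece to the centroidal x-axis using Ī + A·d² with d = y − 14:
  web: d = 0 cm → contributes +2195.2 cm⁴
  top flange (beyond web): d = 12.8 cm → contributes +3273.3 cm⁴
  bottom flange (beyond web): d = -12.8 cm → contributes +3273.3 cm⁴
Total I = 8741.7 cm⁴.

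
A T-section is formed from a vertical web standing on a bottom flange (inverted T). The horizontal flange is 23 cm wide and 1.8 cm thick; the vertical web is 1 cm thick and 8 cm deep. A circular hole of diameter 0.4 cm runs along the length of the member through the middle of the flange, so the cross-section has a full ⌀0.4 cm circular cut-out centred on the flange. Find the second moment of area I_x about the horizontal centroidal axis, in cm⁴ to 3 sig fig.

Split into non-overlapping primitives; take the origin at the lower-left of the bounding box.
Flange: 23 × 1.8, A = 41.4 cm², y = 0.9 cm, Ī = 11.178 cm⁴.
Web: 1 × 8, A = 8 cm², y = 5.8 cm, Ī = 42.667 cm⁴.
Hole (subtracted): ⌀0.4, A = 0.12566 cm², y = 0.9 cm, Ī = 0.0012566 cm⁴.
Centroid: ȳ = ΣA·y / ΣA = 1.6955 cm.
Transfer each piece to the horizontal centroidal axis using Ī + A·d² with d = y − 1.6955:
  flange: d = -0.79555 cm → contributes +37.38 cm⁴
  web: d = 4.1045 cm → contributes +177.44 cm⁴
  hole: d = -0.79555 cm → contributes −0.080788 cm⁴
Total I = 214.74 cm⁴.

I_x ≈ 215 cm⁴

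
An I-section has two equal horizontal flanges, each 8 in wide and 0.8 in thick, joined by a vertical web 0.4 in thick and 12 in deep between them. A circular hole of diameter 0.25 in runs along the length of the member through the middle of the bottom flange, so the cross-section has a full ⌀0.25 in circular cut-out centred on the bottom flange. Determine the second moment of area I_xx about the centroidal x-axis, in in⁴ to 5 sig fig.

Decompose the section into non-overlapping parts with the origin at the bottom-left of its bounding rectangle.
Bottom flange: 8 × 0.8, A = 6.4 in², y = 0.4 in, Ī = 0.3413333 in⁴.
Web: 0.4 × 12, A = 4.8 in², y = 6.8 in, Ī = 57.6 in⁴.
Top flange: 8 × 0.8, A = 6.4 in², y = 13.2 in, Ī = 0.3413333 in⁴.
Hole (subtracted): ⌀0.25, A = 0.04908739 in², y = 0.4 in, Ī = 0.0001917476 in⁴.
Centroid: ȳ = ΣA·y / ΣA = 6.8179 in.
Transfer each piece to the centroidal x-axis using Ī + A·d² with d = y − 6.8179:
  bottom flange: d = -6.4179 in → contributes +263.9537 in⁴
  web: d = -0.01789988 in → contributes +57.60154 in⁴
  top flange: d = 6.3821 in → contributes +261.021 in⁴
  hole: d = -6.4179 in → contributes −2.022074 in⁴
Total I = 580.5542 in⁴.

I_xx ≈ 580.55 in⁴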